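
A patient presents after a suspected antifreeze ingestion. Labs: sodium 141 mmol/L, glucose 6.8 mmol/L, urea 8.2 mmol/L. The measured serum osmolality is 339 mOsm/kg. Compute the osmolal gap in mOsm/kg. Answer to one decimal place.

42.0 mOsm/kg

Calculated osmolality = 2·Na + glucose + urea
= 2·141 + 6.8 + 8.2
= 282 + 6.80 + 8.20
= 297 mOsm/kg ≈ 297.0 mOsm/kg
Osmolar gap = measured − calculated = 339 − 297.0 = 42.0 mOsm/kg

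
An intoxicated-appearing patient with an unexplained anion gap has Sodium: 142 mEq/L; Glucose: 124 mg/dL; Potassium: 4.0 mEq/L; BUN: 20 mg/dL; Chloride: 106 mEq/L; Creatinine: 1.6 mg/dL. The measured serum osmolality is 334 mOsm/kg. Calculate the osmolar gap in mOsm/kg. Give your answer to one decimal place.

36.0 mOsm/kg

Calculated osmolality = 2·Na + glucose/18 + BUN/2.8
= 2·142 + 124/18 + 20/2.8
= 284 + 6.89 + 7.14
= 298.03 mOsm/kg ≈ 298.0 mOsm/kg
Osmolar gap = measured − calculated = 334 − 298.0 = 36.0 mOsm/kg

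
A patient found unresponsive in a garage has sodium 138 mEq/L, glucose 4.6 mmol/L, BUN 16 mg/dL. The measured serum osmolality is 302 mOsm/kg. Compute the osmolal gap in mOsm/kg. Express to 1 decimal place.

Calculated osmolality = 2·Na + glucose + BUN/2.8
= 2·138 + 4.6 + 16/2.8
= 276 + 4.60 + 5.71
= 286.31 mOsm/kg ≈ 286.3 mOsm/kg
Osmolar gap = measured − calculated = 302 − 286.3 = 15.7 mOsm/kg

15.7 mOsm/kg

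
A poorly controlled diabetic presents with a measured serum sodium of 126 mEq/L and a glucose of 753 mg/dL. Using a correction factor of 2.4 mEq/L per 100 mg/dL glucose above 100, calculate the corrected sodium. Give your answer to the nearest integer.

142 mEq/L

Corrected Na = measured Na + 2.4 · (glucose − 100)/100
= 126 + 2.4 · (753 − 100)/100
= 126 + 15.7
= 141.7 mEq/L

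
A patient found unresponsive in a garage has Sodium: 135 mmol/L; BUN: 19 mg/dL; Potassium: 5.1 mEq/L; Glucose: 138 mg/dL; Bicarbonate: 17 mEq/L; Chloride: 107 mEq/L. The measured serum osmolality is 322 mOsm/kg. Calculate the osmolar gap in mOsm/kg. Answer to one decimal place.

37.5 mOsm/kg

Calculated osmolality = 2·Na + glucose/18 + BUN/2.8
= 2·135 + 138/18 + 19/2.8
= 270 + 7.67 + 6.79
= 284.46 mOsm/kg ≈ 284.5 mOsm/kg
Osmolar gap = measured − calculated = 322 − 284.5 = 37.5 mOsm/kg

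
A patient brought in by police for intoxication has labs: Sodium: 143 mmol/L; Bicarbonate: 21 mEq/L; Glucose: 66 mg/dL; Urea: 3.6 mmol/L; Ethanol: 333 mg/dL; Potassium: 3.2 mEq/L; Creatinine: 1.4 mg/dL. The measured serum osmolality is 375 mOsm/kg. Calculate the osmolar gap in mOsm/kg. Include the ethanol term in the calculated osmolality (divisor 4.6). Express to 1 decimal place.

Calculated osmolality = 2·Na + glucose/18 + urea + ethanol/4.6
= 2·143 + 66/18 + 3.6 + 333/4.6
= 286 + 3.67 + 3.60 + 72.39
= 365.66 mOsm/kg ≈ 365.7 mOsm/kg
Osmolar gap = measured − calculated = 375 − 365.7 = 9.3 mOsm/kg

9.3 mOsm/kg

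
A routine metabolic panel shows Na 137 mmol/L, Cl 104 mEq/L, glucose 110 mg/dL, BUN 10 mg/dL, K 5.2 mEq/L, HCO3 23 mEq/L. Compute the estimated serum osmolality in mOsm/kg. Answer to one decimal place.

283.7 mOsm/kg

Calculated osmolality = 2·Na + glucose/18 + BUN/2.8
= 2·137 + 110/18 + 10/2.8
= 274 + 6.11 + 3.57
= 283.68 mOsm/kg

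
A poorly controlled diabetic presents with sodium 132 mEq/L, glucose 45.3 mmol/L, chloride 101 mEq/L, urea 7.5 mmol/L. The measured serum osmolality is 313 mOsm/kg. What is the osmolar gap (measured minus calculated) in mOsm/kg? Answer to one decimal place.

Calculated osmolality = 2·Na + glucose + urea
= 2·132 + 45.3 + 7.5
= 264 + 45.30 + 7.50
= 316.8 mOsm/kg ≈ 316.8 mOsm/kg
Osmolar gap = measured − calculated = 313 − 316.8 = -3.8 mOsm/kg

-3.8 mOsm/kg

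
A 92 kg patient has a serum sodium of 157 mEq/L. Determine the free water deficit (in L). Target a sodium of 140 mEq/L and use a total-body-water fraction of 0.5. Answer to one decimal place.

5.6 L

TBW = 0.5 · 92 = 46 L
Free water deficit = TBW · (Na/140 − 1)
= 46 · (157/140 − 1)
= 46 · 0.1214
= 5.58 L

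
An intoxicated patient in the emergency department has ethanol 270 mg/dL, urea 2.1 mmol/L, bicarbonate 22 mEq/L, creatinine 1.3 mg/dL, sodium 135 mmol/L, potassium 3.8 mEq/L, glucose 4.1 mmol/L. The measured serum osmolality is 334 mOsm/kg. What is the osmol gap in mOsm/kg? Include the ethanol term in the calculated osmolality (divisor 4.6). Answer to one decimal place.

Calculated osmolality = 2·Na + glucose + urea + ethanol/4.6
= 2·135 + 4.1 + 2.1 + 270/4.6
= 270 + 4.10 + 2.10 + 58.70
= 334.9 mOsm/kg ≈ 334.9 mOsm/kg
Osmolar gap = measured − calculated = 334 − 334.9 = -0.9 mOsm/kg

-0.9 mOsm/kg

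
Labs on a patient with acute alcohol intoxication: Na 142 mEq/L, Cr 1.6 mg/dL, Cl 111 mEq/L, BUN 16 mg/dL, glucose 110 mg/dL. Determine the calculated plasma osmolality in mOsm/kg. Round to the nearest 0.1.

295.8 mOsm/kg

Calculated osmolality = 2·Na + glucose/18 + BUN/2.8
= 2·142 + 110/18 + 16/2.8
= 284 + 6.11 + 5.71
= 295.82 mOsm/kg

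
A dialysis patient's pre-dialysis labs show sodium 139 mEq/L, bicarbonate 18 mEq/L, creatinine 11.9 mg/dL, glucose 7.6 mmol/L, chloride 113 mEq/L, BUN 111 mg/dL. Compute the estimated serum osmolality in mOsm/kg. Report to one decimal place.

325.2 mOsm/kg

Calculated osmolality = 2·Na + glucose + BUN/2.8
= 2·139 + 7.6 + 111/2.8
= 278 + 7.60 + 39.64
= 325.24 mOsm/kg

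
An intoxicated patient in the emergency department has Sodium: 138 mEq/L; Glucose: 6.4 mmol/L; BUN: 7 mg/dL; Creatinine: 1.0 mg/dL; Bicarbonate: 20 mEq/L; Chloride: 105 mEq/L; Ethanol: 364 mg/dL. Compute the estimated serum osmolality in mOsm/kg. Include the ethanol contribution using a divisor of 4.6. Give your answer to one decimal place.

364.0 mOsm/kg

Calculated osmolality = 2·Na + glucose + BUN/2.8 + ethanol/4.6
= 2·138 + 6.4 + 7/2.8 + 364/4.6
= 276 + 6.40 + 2.50 + 79.13
= 364.03 mOsm/kg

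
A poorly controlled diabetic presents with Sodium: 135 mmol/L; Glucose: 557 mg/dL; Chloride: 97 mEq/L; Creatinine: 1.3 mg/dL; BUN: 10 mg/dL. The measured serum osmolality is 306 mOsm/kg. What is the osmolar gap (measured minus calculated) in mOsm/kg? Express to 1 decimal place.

1.5 mOsm/kg

Calculated osmolality = 2·Na + glucose/18 + BUN/2.8
= 2·135 + 557/18 + 10/2.8
= 270 + 30.94 + 3.57
= 304.51 mOsm/kg ≈ 304.5 mOsm/kg
Osmolar gap = measured − calculated = 306 − 304.5 = 1.5 mOsm/kg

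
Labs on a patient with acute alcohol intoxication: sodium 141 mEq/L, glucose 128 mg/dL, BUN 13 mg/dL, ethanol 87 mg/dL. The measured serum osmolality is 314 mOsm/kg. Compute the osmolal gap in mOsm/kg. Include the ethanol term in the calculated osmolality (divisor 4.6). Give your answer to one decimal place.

1.3 mOsm/kg

Calculated osmolality = 2·Na + glucose/18 + BUN/2.8 + ethanol/4.6
= 2·141 + 128/18 + 13/2.8 + 87/4.6
= 282 + 7.11 + 4.64 + 18.91
= 312.66 mOsm/kg ≈ 312.7 mOsm/kg
Osmolar gap = measured − calculated = 314 − 312.7 = 1.3 mOsm/kg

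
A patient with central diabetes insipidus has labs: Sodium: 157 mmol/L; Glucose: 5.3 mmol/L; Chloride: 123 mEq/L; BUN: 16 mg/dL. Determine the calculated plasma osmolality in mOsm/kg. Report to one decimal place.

Calculated osmolality = 2·Na + glucose + BUN/2.8
= 2·157 + 5.3 + 16/2.8
= 314 + 5.30 + 5.71
= 325.01 mOsm/kg

325.0 mOsm/kg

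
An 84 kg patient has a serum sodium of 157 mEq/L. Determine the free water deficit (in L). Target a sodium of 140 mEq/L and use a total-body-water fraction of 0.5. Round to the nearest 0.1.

TBW = 0.5 · 84 = 42 L
Free water deficit = TBW · (Na/140 − 1)
= 42 · (157/140 − 1)
= 42 · 0.1214
= 5.1 L

5.1 L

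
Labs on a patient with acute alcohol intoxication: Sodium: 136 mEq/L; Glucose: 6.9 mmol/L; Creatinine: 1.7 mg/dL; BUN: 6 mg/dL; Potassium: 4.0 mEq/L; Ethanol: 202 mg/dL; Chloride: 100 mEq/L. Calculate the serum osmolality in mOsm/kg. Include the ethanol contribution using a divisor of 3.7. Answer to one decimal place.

335.6 mOsm/kg

Calculated osmolality = 2·Na + glucose + BUN/2.8 + ethanol/3.7
= 2·136 + 6.9 + 6/2.8 + 202/3.7
= 272 + 6.90 + 2.14 + 54.59
= 335.63 mOsm/kg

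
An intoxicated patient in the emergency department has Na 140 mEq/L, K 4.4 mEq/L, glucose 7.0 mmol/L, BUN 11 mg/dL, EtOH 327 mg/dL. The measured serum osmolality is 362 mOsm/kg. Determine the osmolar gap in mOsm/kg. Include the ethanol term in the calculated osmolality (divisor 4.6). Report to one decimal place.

0.0 mOsm/kg

Calculated osmolality = 2·Na + glucose + BUN/2.8 + ethanol/4.6
= 2·140 + 7 + 11/2.8 + 327/4.6
= 280 + 7 + 3.93 + 71.09
= 362.02 mOsm/kg ≈ 362.0 mOsm/kg
Osmolar gap = measured − calculated = 362 − 362.0 = 0.0 mOsm/kg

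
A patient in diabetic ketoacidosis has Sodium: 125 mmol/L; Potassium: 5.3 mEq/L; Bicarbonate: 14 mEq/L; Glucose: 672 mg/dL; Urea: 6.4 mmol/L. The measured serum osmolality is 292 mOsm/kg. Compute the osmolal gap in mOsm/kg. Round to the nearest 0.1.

Calculated osmolality = 2·Na + glucose/18 + urea
= 2·125 + 672/18 + 6.4
= 250 + 37.33 + 6.40
= 293.73 mOsm/kg ≈ 293.7 mOsm/kg
Osmolar gap = measured − calculated = 292 − 293.7 = -1.7 mOsm/kg

-1.7 mOsm/kg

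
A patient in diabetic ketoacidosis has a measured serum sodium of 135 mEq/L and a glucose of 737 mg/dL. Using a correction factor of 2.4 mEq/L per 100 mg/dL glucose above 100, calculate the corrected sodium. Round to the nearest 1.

150 mEq/L

Corrected Na = measured Na + 2.4 · (glucose − 100)/100
= 135 + 2.4 · (737 − 100)/100
= 135 + 15.3
= 150.3 mEq/L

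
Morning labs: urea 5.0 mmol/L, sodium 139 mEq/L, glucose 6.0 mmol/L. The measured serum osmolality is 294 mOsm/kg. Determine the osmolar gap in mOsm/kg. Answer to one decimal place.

5.0 mOsm/kg

Calculated osmolality = 2·Na + glucose + urea
= 2·139 + 6 + 5
= 278 + 6 + 5
= 289 mOsm/kg ≈ 289.0 mOsm/kg
Osmolar gap = measured − calculated = 294 − 289.0 = 5.0 mOsm/kg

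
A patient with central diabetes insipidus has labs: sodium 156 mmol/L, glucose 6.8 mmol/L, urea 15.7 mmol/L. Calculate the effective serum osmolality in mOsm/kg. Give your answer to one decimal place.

318.8 mOsm/kg

Effective osmolality excludes urea (freely permeant across cell membranes):
2·Na + glucose
= 2·156 + 6.8
= 312 + 6.8
= 318.8 mOsm/kg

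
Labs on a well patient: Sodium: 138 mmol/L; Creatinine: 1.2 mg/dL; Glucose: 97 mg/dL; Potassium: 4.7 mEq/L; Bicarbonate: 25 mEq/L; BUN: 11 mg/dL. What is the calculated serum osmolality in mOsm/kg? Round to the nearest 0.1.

Calculated osmolality = 2·Na + glucose/18 + BUN/2.8
= 2·138 + 97/18 + 11/2.8
= 276 + 5.39 + 3.93
= 285.32 mOsm/kg

285.3 mOsm/kg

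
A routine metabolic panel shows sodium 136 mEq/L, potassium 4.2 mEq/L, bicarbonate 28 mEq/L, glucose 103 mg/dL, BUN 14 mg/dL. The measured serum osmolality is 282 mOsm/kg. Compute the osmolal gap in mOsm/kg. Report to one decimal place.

-0.7 mOsm/kg

Calculated osmolality = 2·Na + glucose/18 + BUN/2.8
= 2·136 + 103/18 + 14/2.8
= 272 + 5.72 + 5
= 282.72 mOsm/kg ≈ 282.7 mOsm/kg
Osmolar gap = measured − calculated = 282 − 282.7 = -0.7 mOsm/kg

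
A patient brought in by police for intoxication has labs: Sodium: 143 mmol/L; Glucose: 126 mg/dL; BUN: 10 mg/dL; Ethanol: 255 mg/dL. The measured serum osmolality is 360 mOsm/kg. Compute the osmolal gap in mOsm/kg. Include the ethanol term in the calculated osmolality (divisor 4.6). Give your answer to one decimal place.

Calculated osmolality = 2·Na + glucose/18 + BUN/2.8 + ethanol/4.6
= 2·143 + 126/18 + 10/2.8 + 255/4.6
= 286 + 7 + 3.57 + 55.43
= 352 mOsm/kg ≈ 352.0 mOsm/kg
Osmolar gap = measured − calculated = 360 − 352.0 = 8.0 mOsm/kg

8.0 mOsm/kg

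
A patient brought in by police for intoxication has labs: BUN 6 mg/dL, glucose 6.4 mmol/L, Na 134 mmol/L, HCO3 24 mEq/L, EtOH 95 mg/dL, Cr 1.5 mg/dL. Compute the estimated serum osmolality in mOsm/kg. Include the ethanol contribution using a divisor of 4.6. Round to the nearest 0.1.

297.2 mOsm/kg

Calculated osmolality = 2·Na + glucose + BUN/2.8 + ethanol/4.6
= 2·134 + 6.4 + 6/2.8 + 95/4.6
= 268 + 6.40 + 2.14 + 20.65
= 297.19 mOsm/kg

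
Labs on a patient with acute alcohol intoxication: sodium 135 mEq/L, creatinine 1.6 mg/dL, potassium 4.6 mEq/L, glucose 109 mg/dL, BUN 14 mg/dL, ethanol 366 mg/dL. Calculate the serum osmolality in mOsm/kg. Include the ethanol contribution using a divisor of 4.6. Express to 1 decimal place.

Calculated osmolality = 2·Na + glucose/18 + BUN/2.8 + ethanol/4.6
= 2·135 + 109/18 + 14/2.8 + 366/4.6
= 270 + 6.06 + 5 + 79.57
= 360.63 mOsm/kg

360.6 mOsm/kg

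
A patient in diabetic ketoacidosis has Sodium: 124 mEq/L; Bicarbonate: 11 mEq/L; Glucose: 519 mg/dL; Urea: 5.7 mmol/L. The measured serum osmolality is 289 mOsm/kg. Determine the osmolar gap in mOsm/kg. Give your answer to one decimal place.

Calculated osmolality = 2·Na + glucose/18 + urea
= 2·124 + 519/18 + 5.7
= 248 + 28.83 + 5.70
= 282.53 mOsm/kg ≈ 282.5 mOsm/kg
Osmolar gap = measured − calculated = 289 − 282.5 = 6.5 mOsm/kg

6.5 mOsm/kg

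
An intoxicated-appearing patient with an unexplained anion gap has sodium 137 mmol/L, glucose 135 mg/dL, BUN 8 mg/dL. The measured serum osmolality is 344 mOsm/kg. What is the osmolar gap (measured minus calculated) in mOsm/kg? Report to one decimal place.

Calculated osmolality = 2·Na + glucose/18 + BUN/2.8
= 2·137 + 135/18 + 8/2.8
= 274 + 7.50 + 2.86
= 284.36 mOsm/kg ≈ 284.4 mOsm/kg
Osmolar gap = measured − calculated = 344 − 284.4 = 59.6 mOsm/kg

59.6 mOsm/kg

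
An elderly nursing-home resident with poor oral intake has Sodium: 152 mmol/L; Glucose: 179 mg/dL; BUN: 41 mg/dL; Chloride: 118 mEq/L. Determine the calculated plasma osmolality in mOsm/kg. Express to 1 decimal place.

328.6 mOsm/kg

Calculated osmolality = 2·Na + glucose/18 + BUN/2.8
= 2·152 + 179/18 + 41/2.8
= 304 + 9.94 + 14.64
= 328.58 mOsm/kg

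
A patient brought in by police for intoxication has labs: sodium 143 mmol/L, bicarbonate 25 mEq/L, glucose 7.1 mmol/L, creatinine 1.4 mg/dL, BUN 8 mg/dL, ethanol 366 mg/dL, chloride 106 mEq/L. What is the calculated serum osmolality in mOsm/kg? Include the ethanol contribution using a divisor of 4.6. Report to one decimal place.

375.5 mOsm/kg

Calculated osmolality = 2·Na + glucose + BUN/2.8 + ethanol/4.6
= 2·143 + 7.1 + 8/2.8 + 366/4.6
= 286 + 7.10 + 2.86 + 79.57
= 375.53 mOsm/kg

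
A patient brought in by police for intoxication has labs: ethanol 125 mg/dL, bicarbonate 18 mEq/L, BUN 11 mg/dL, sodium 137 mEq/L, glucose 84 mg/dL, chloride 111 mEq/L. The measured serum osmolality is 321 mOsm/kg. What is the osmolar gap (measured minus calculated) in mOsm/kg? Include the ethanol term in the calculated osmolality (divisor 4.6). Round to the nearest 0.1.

11.2 mOsm/kg

Calculated osmolality = 2·Na + glucose/18 + BUN/2.8 + ethanol/4.6
= 2·137 + 84/18 + 11/2.8 + 125/4.6
= 274 + 4.67 + 3.93 + 27.17
= 309.77 mOsm/kg ≈ 309.8 mOsm/kg
Osmolar gap = measured − calculated = 321 − 309.8 = 11.2 mOsm/kg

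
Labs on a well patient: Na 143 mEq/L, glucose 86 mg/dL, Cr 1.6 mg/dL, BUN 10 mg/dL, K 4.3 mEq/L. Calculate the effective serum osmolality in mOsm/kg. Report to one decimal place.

290.8 mOsm/kg

Effective osmolality excludes urea (freely permeant across cell membranes):
2·Na + glucose/18
= 2·143 + 86/18
= 286 + 4.78
= 290.78 mOsm/kg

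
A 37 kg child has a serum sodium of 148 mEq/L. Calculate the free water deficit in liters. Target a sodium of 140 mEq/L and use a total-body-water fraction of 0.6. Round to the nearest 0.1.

TBW = 0.6 · 37 = 22.2 L
Free water deficit = TBW · (Na/140 − 1)
= 22.2 · (148/140 − 1)
= 22.2 · 0.0571
= 1.27 L

1.3 L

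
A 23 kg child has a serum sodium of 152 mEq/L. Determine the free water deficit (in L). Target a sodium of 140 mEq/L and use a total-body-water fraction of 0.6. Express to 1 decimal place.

1.2 L

TBW = 0.6 · 23 = 13.8 L
Free water deficit = TBW · (Na/140 − 1)
= 13.8 · (152/140 − 1)
= 13.8 · 0.0857
= 1.18 L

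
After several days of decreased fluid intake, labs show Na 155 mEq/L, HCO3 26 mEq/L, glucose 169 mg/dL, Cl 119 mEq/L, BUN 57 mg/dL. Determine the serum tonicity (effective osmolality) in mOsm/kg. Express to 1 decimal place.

Effective osmolality excludes urea (freely permeant across cell membranes):
2·Na + glucose/18
= 2·155 + 169/18
= 310 + 9.39
= 319.39 mOsm/kg

319.4 mOsm/kg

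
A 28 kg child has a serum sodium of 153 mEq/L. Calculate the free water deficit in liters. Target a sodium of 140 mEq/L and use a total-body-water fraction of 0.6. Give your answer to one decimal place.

1.6 L

TBW = 0.6 · 28 = 16.8 L
Free water deficit = TBW · (Na/140 − 1)
= 16.8 · (153/140 − 1)
= 16.8 · 0.0929
= 1.56 L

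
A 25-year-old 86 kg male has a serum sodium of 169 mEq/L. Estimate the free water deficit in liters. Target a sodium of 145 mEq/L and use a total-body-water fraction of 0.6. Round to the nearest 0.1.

8.5 L

TBW = 0.6 · 86 = 51.6 L
Free water deficit = TBW · (Na/145 − 1)
= 51.6 · (169/145 − 1)
= 51.6 · 0.1655
= 8.54 L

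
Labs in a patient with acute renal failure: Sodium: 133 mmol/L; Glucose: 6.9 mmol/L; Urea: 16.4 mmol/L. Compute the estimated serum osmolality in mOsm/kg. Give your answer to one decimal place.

289.3 mOsm/kg

Calculated osmolality = 2·Na + glucose + urea
= 2·133 + 6.9 + 16.4
= 266 + 6.90 + 16.40
= 289.3 mOsm/kg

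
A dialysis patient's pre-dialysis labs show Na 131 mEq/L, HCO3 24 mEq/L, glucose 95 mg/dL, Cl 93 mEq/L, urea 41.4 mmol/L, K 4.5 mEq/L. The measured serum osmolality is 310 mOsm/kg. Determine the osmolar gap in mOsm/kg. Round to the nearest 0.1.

Calculated osmolality = 2·Na + glucose/18 + urea
= 2·131 + 95/18 + 41.4
= 262 + 5.28 + 41.40
= 308.68 mOsm/kg ≈ 308.7 mOsm/kg
Osmolar gap = measured − calculated = 310 − 308.7 = 1.3 mOsm/kg

1.3 mOsm/kg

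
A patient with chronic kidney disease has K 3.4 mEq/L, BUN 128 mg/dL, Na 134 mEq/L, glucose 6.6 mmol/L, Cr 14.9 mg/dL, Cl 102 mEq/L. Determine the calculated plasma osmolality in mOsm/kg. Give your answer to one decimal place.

Calculated osmolality = 2·Na + glucose + BUN/2.8
= 2·134 + 6.6 + 128/2.8
= 268 + 6.60 + 45.71
= 320.31 mOsm/kg

320.3 mOsm/kg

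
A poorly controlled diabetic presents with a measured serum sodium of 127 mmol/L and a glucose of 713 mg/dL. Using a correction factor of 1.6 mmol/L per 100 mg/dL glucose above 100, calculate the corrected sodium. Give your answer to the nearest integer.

Corrected Na = measured Na + 1.6 · (glucose − 100)/100
= 127 + 1.6 · (713 − 100)/100
= 127 + 9.8
= 136.8 mmol/L

137 mmol/L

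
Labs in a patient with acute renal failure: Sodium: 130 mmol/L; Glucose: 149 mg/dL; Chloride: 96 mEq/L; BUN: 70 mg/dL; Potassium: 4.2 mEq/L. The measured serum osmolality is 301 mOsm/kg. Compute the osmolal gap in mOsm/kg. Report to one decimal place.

Calculated osmolality = 2·Na + glucose/18 + BUN/2.8
= 2·130 + 149/18 + 70/2.8
= 260 + 8.28 + 25
= 293.28 mOsm/kg ≈ 293.3 mOsm/kg
Osmolar gap = measured − calculated = 301 − 293.3 = 7.7 mOsm/kg

7.7 mOsm/kg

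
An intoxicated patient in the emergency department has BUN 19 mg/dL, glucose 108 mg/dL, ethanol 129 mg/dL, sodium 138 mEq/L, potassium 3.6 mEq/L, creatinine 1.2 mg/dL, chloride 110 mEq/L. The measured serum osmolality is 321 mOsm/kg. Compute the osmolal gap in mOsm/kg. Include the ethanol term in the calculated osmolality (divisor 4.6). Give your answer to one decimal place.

Calculated osmolality = 2·Na + glucose/18 + BUN/2.8 + ethanol/4.6
= 2·138 + 108/18 + 19/2.8 + 129/4.6
= 276 + 6 + 6.79 + 28.04
= 316.83 mOsm/kg ≈ 316.8 mOsm/kg
Osmolar gap = measured − calculated = 321 − 316.8 = 4.2 mOsm/kg

4.2 mOsm/kg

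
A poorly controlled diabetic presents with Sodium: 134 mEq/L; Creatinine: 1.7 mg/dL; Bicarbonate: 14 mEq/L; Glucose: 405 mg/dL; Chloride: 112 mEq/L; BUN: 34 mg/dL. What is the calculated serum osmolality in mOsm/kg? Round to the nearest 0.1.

302.6 mOsm/kg

Calculated osmolality = 2·Na + glucose/18 + BUN/2.8
= 2·134 + 405/18 + 34/2.8
= 268 + 22.50 + 12.14
= 302.64 mOsm/kg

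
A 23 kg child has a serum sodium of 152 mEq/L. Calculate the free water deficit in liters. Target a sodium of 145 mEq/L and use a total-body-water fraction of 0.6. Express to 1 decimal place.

0.7 L

TBW = 0.6 · 23 = 13.8 L
Free water deficit = TBW · (Na/145 − 1)
= 13.8 · (152/145 − 1)
= 13.8 · 0.0483
= 0.67 L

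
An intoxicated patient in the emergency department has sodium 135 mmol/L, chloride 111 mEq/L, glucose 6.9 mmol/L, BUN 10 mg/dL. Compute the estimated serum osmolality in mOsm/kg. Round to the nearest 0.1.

280.5 mOsm/kg

Calculated osmolality = 2·Na + glucose + BUN/2.8
= 2·135 + 6.9 + 10/2.8
= 270 + 6.90 + 3.57
= 280.47 mOsm/kg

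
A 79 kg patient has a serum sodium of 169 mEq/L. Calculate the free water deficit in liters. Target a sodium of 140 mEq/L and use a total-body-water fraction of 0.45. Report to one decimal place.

TBW = 0.45 · 79 = 35.55 L
Free water deficit = TBW · (Na/140 − 1)
= 35.55 · (169/140 − 1)
= 35.55 · 0.2071
= 7.36 L

7.4 L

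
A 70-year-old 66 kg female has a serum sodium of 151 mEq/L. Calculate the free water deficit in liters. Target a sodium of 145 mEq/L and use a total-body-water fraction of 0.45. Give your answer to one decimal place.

TBW = 0.45 · 66 = 29.7 L
Free water deficit = TBW · (Na/145 − 1)
= 29.7 · (151/145 − 1)
= 29.7 · 0.0414
= 1.23 L

1.2 L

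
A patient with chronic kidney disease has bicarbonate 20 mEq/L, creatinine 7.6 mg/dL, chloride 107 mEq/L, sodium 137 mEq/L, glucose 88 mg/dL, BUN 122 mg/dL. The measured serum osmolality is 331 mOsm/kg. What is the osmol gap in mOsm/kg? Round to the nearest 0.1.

Calculated osmolality = 2·Na + glucose/18 + BUN/2.8
= 2·137 + 88/18 + 122/2.8
= 274 + 4.89 + 43.57
= 322.46 mOsm/kg ≈ 322.5 mOsm/kg
Osmolar gap = measured − calculated = 331 − 322.5 = 8.5 mOsm/kg

8.5 mOsm/kg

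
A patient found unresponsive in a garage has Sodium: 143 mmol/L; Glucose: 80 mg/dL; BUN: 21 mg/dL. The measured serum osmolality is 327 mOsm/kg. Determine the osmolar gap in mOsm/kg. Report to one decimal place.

29.1 mOsm/kg

Calculated osmolality = 2·Na + glucose/18 + BUN/2.8
= 2·143 + 80/18 + 21/2.8
= 286 + 4.44 + 7.50
= 297.94 mOsm/kg ≈ 297.9 mOsm/kg
Osmolar gap = measured − calculated = 327 − 297.9 = 29.1 mOsm/kg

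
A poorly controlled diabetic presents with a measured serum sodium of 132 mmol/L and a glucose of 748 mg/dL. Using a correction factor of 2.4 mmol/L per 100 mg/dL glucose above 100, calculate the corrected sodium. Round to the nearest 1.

148 mmol/L

Corrected Na = measured Na + 2.4 · (glucose − 100)/100
= 132 + 2.4 · (748 − 100)/100
= 132 + 15.6
= 147.6 mmol/L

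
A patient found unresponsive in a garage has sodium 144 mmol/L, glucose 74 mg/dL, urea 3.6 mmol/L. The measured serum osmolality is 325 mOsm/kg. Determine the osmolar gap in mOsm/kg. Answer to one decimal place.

Calculated osmolality = 2·Na + glucose/18 + urea
= 2·144 + 74/18 + 3.6
= 288 + 4.11 + 3.60
= 295.71 mOsm/kg ≈ 295.7 mOsm/kg
Osmolar gap = measured − calculated = 325 − 295.7 = 29.3 mOsm/kg

29.3 mOsm/kg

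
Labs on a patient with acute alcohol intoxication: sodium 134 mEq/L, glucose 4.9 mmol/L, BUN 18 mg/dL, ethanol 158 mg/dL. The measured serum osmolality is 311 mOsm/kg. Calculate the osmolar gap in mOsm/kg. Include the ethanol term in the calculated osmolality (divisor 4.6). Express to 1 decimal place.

-2.7 mOsm/kg

Calculated osmolality = 2·Na + glucose + BUN/2.8 + ethanol/4.6
= 2·134 + 4.9 + 18/2.8 + 158/4.6
= 268 + 4.90 + 6.43 + 34.35
= 313.68 mOsm/kg ≈ 313.7 mOsm/kg
Osmolar gap = measured − calculated = 311 − 313.7 = -2.7 mOsm/kg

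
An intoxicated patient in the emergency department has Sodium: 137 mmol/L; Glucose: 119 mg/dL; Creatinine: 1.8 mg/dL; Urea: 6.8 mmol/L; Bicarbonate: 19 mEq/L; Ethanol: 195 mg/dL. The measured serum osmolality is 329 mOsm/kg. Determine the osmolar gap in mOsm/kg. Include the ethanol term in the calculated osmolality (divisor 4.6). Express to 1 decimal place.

Calculated osmolality = 2·Na + glucose/18 + urea + ethanol/4.6
= 2·137 + 119/18 + 6.8 + 195/4.6
= 274 + 6.61 + 6.80 + 42.39
= 329.8 mOsm/kg ≈ 329.8 mOsm/kg
Osmolar gap = measured − calculated = 329 − 329.8 = -0.8 mOsm/kg

-0.8 mOsm/kg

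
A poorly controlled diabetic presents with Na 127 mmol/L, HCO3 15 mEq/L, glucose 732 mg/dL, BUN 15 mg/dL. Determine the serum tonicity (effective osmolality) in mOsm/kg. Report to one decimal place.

Effective osmolality excludes urea (freely permeant across cell membranes):
2·Na + glucose/18
= 2·127 + 732/18
= 254 + 40.67
= 294.67 mOsm/kg

294.7 mOsm/kg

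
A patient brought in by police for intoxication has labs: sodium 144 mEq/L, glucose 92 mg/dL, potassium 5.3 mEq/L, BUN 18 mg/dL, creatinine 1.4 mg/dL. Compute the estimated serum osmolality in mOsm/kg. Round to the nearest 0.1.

Calculated osmolality = 2·Na + glucose/18 + BUN/2.8
= 2·144 + 92/18 + 18/2.8
= 288 + 5.11 + 6.43
= 299.54 mOsm/kg

299.5 mOsm/kg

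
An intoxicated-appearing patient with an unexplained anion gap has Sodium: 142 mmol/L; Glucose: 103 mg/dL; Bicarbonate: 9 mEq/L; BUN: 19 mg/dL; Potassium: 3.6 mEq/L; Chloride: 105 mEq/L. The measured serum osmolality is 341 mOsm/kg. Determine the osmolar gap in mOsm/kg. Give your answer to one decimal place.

Calculated osmolality = 2·Na + glucose/18 + BUN/2.8
= 2·142 + 103/18 + 19/2.8
= 284 + 5.72 + 6.79
= 296.51 mOsm/kg ≈ 296.5 mOsm/kg
Osmolar gap = measured − calculated = 341 − 296.5 = 44.5 mOsm/kg

44.5 mOsm/kg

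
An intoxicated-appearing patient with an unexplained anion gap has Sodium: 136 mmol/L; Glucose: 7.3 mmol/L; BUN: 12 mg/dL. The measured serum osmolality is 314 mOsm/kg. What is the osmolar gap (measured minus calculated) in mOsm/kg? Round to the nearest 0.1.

Calculated osmolality = 2·Na + glucose + BUN/2.8
= 2·136 + 7.3 + 12/2.8
= 272 + 7.30 + 4.29
= 283.59 mOsm/kg ≈ 283.6 mOsm/kg
Osmolar gap = measured − calculated = 314 − 283.6 = 30.4 mOsm/kg

30.4 mOsm/kg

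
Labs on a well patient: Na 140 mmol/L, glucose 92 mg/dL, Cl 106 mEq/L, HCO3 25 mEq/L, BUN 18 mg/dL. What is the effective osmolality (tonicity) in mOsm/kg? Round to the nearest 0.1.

285.1 mOsm/kg

Effective osmolality excludes urea (freely permeant across cell membranes):
2·Na + glucose/18
= 2·140 + 92/18
= 280 + 5.11
= 285.11 mOsm/kg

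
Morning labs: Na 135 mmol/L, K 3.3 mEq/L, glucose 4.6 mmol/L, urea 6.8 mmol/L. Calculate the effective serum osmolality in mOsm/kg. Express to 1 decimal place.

Effective osmolality excludes urea (freely permeant across cell membranes):
2·Na + glucose
= 2·135 + 4.6
= 270 + 4.6
= 274.6 mOsm/kg

274.6 mOsm/kg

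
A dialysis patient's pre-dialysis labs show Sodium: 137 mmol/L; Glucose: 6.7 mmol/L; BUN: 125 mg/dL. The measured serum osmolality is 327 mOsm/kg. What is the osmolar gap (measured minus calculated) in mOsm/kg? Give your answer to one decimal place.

Calculated osmolality = 2·Na + glucose + BUN/2.8
= 2·137 + 6.7 + 125/2.8
= 274 + 6.70 + 44.64
= 325.34 mOsm/kg ≈ 325.3 mOsm/kg
Osmolar gap = measured − calculated = 327 − 325.3 = 1.7 mOsm/kg

1.7 mOsm/kg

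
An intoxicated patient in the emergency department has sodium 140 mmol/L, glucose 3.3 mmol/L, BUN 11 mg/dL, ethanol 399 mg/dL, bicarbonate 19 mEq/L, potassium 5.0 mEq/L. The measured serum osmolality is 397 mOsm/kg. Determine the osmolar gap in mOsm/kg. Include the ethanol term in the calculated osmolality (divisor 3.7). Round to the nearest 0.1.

1.9 mOsm/kg

Calculated osmolality = 2·Na + glucose + BUN/2.8 + ethanol/3.7
= 2·140 + 3.3 + 11/2.8 + 399/3.7
= 280 + 3.30 + 3.93 + 107.84
= 395.07 mOsm/kg ≈ 395.1 mOsm/kg
Osmolar gap = measured − calculated = 397 − 395.1 = 1.9 mOsm/kg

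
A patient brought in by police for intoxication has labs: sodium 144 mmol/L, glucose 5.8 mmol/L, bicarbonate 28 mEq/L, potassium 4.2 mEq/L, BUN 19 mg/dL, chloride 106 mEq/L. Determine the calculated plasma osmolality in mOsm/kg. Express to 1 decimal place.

300.6 mOsm/kg

Calculated osmolality = 2·Na + glucose + BUN/2.8
= 2·144 + 5.8 + 19/2.8
= 288 + 5.80 + 6.79
= 300.59 mOsm/kg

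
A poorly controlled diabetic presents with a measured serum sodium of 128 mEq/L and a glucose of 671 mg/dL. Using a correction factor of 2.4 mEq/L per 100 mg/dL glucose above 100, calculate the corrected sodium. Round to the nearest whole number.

Corrected Na = measured Na + 2.4 · (glucose − 100)/100
= 128 + 2.4 · (671 − 100)/100
= 128 + 13.7
= 141.7 mEq/L

142 mEq/L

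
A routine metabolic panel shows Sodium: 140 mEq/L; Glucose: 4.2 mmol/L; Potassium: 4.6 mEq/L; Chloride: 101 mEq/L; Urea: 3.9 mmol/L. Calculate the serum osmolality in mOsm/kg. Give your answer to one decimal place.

288.1 mOsm/kg

Calculated osmolality = 2·Na + glucose + urea
= 2·140 + 4.2 + 3.9
= 280 + 4.20 + 3.90
= 288.1 mOsm/kg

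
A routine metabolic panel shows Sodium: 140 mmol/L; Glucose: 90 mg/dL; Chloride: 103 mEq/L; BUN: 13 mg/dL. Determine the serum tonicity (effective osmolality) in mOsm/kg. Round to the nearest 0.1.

Effective osmolality excludes urea (freely permeant across cell membranes):
2·Na + glucose/18
= 2·140 + 90/18
= 280 + 5
= 285 mOsm/kg

285.0 mOsm/kg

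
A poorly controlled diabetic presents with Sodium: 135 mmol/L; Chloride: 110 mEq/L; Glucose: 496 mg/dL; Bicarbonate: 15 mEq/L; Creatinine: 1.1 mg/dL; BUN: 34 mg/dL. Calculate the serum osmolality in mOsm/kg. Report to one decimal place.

309.7 mOsm/kg

Calculated osmolality = 2·Na + glucose/18 + BUN/2.8
= 2·135 + 496/18 + 34/2.8
= 270 + 27.56 + 12.14
= 309.7 mOsm/kg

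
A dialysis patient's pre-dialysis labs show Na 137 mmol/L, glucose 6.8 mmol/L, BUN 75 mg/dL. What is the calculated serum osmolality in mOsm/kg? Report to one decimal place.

Calculated osmolality = 2·Na + glucose + BUN/2.8
= 2·137 + 6.8 + 75/2.8
= 274 + 6.80 + 26.79
= 307.59 mOsm/kg

307.6 mOsm/kg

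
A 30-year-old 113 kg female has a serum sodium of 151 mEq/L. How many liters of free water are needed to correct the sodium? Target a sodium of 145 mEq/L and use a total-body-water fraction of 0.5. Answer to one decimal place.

TBW = 0.5 · 113 = 56.5 L
Free water deficit = TBW · (Na/145 − 1)
= 56.5 · (151/145 − 1)
= 56.5 · 0.0414
= 2.34 L

2.3 L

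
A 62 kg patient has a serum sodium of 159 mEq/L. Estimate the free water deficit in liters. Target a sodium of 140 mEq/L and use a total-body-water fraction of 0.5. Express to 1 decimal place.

TBW = 0.5 · 62 = 31 L
Free water deficit = TBW · (Na/140 − 1)
= 31 · (159/140 − 1)
= 31 · 0.1357
= 4.21 L

4.2 L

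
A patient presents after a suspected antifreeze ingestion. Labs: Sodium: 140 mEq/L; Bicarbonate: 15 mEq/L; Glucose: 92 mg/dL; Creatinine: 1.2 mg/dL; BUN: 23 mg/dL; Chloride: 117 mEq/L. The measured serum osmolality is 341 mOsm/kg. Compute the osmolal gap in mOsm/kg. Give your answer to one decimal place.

47.7 mOsm/kg

Calculated osmolality = 2·Na + glucose/18 + BUN/2.8
= 2·140 + 92/18 + 23/2.8
= 280 + 5.11 + 8.21
= 293.32 mOsm/kg ≈ 293.3 mOsm/kg
Osmolar gap = measured − calculated = 341 − 293.3 = 47.7 mOsm/kg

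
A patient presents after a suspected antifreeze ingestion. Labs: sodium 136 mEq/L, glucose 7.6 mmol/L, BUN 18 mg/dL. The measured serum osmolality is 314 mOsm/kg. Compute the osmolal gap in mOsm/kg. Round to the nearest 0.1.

28.0 mOsm/kg

Calculated osmolality = 2·Na + glucose + BUN/2.8
= 2·136 + 7.6 + 18/2.8
= 272 + 7.60 + 6.43
= 286.03 mOsm/kg ≈ 286.0 mOsm/kg
Osmolar gap = measured − calculated = 314 − 286.0 = 28.0 mOsm/kg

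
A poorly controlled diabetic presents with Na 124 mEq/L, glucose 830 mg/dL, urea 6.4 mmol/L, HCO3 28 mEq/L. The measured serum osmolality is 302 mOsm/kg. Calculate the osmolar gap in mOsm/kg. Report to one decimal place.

1.5 mOsm/kg

Calculated osmolality = 2·Na + glucose/18 + urea
= 2·124 + 830/18 + 6.4
= 248 + 46.11 + 6.40
= 300.51 mOsm/kg ≈ 300.5 mOsm/kg
Osmolar gap = measured − calculated = 302 − 300.5 = 1.5 mOsm/kg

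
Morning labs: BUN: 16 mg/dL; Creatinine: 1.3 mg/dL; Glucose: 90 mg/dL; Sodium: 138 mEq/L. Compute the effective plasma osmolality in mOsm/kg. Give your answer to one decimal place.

281.0 mOsm/kg

Effective osmolality excludes urea (freely permeant across cell membranes):
2·Na + glucose/18
= 2·138 + 90/18
= 276 + 5
= 281 mOsm/kg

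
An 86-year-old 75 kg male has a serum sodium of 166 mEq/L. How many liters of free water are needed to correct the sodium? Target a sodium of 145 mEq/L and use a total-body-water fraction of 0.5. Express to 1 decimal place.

TBW = 0.5 · 75 = 37.5 L
Free water deficit = TBW · (Na/145 − 1)
= 37.5 · (166/145 − 1)
= 37.5 · 0.1448
= 5.43 L

5.4 L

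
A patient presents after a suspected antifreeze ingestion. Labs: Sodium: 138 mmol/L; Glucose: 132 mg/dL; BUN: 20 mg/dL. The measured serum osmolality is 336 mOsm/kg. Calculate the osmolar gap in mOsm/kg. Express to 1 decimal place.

Calculated osmolality = 2·Na + glucose/18 + BUN/2.8
= 2·138 + 132/18 + 20/2.8
= 276 + 7.33 + 7.14
= 290.47 mOsm/kg ≈ 290.5 mOsm/kg
Osmolar gap = measured − calculated = 336 − 290.5 = 45.5 mOsm/kg

45.5 mOsm/kg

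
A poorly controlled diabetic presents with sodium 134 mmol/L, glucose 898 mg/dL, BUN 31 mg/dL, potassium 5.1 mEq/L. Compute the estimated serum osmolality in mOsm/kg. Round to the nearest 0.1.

Calculated osmolality = 2·Na + glucose/18 + BUN/2.8
= 2·134 + 898/18 + 31/2.8
= 268 + 49.89 + 11.07
= 328.96 mOsm/kg

329.0 mOsm/kg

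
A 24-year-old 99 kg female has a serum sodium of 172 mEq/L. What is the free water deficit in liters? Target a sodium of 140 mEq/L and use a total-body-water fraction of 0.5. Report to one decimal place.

11.3 L

TBW = 0.5 · 99 = 49.5 L
Free water deficit = TBW · (Na/140 − 1)
= 49.5 · (172/140 − 1)
= 49.5 · 0.2286
= 11.32 L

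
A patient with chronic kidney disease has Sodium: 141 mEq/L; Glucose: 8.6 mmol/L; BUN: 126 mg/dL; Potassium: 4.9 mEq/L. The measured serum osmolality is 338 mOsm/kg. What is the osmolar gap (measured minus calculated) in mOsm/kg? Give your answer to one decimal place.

Calculated osmolality = 2·Na + glucose + BUN/2.8
= 2·141 + 8.6 + 126/2.8
= 282 + 8.60 + 45
= 335.6 mOsm/kg ≈ 335.6 mOsm/kg
Osmolar gap = measured − calculated = 338 − 335.6 = 2.4 mOsm/kg

2.4 mOsm/kg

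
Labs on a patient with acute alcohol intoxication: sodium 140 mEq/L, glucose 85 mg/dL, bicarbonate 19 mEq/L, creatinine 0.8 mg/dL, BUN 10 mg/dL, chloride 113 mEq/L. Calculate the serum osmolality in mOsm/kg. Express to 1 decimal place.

288.3 mOsm/kg

Calculated osmolality = 2·Na + glucose/18 + BUN/2.8
= 2·140 + 85/18 + 10/2.8
= 280 + 4.72 + 3.57
= 288.29 mOsm/kg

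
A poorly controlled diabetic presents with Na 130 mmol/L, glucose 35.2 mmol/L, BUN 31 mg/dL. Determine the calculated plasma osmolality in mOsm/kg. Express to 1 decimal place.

Calculated osmolality = 2·Na + glucose + BUN/2.8
= 2·130 + 35.2 + 31/2.8
= 260 + 35.20 + 11.07
= 306.27 mOsm/kg

306.3 mOsm/kg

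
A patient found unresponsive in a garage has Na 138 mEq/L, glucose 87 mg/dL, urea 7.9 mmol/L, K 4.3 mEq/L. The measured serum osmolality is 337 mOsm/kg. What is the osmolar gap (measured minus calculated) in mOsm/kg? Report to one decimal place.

Calculated osmolality = 2·Na + glucose/18 + urea
= 2·138 + 87/18 + 7.9
= 276 + 4.83 + 7.90
= 288.73 mOsm/kg ≈ 288.7 mOsm/kg
Osmolar gap = measured − calculated = 337 − 288.7 = 48.3 mOsm/kg

48.3 mOsm/kg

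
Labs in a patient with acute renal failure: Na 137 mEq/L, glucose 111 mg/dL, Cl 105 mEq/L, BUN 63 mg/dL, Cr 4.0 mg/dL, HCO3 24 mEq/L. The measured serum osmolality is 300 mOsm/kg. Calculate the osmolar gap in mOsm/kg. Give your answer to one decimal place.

-2.7 mOsm/kg

Calculated osmolality = 2·Na + glucose/18 + BUN/2.8
= 2·137 + 111/18 + 63/2.8
= 274 + 6.17 + 22.50
= 302.67 mOsm/kg ≈ 302.7 mOsm/kg
Osmolar gap = measured − calculated = 300 − 302.7 = -2.7 mOsm/kg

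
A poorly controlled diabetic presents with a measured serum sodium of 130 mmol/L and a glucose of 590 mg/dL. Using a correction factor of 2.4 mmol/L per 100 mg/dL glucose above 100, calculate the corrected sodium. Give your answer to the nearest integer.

Corrected Na = measured Na + 2.4 · (glucose − 100)/100
= 130 + 2.4 · (590 − 100)/100
= 130 + 11.8
= 141.8 mmol/L

142 mmol/L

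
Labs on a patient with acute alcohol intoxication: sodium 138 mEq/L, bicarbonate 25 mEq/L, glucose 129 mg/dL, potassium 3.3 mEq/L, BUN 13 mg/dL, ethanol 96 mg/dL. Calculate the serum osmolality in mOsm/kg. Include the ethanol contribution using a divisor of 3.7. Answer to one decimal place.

Calculated osmolality = 2·Na + glucose/18 + BUN/2.8 + ethanol/3.7
= 2·138 + 129/18 + 13/2.8 + 96/3.7
= 276 + 7.17 + 4.64 + 25.95
= 313.76 mOsm/kg

313.8 mOsm/kg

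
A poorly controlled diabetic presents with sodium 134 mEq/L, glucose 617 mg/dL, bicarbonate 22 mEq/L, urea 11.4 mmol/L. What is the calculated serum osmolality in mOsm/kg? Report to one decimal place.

Calculated osmolality = 2·Na + glucose/18 + urea
= 2·134 + 617/18 + 11.4
= 268 + 34.28 + 11.40
= 313.68 mOsm/kg

313.7 mOsm/kg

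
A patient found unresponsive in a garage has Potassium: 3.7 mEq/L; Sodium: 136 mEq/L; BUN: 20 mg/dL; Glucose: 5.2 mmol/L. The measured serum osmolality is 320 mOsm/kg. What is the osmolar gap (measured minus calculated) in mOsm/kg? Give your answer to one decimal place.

35.7 mOsm/kg

Calculated osmolality = 2·Na + glucose + BUN/2.8
= 2·136 + 5.2 + 20/2.8
= 272 + 5.20 + 7.14
= 284.34 mOsm/kg ≈ 284.3 mOsm/kg
Osmolar gap = measured − calculated = 320 − 284.3 = 35.7 mOsm/kg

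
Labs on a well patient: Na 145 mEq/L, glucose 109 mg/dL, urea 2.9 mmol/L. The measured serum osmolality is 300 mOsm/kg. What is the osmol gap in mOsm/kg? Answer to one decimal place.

1.0 mOsm/kg

Calculated osmolality = 2·Na + glucose/18 + urea
= 2·145 + 109/18 + 2.9
= 290 + 6.06 + 2.90
= 298.96 mOsm/kg ≈ 299.0 mOsm/kg
Osmolar gap = measured − calculated = 300 − 299.0 = 1.0 mOsm/kg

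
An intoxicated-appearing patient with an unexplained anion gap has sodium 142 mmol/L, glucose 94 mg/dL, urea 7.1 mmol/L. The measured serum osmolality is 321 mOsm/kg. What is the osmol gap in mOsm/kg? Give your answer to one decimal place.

Calculated osmolality = 2·Na + glucose/18 + urea
= 2·142 + 94/18 + 7.1
= 284 + 5.22 + 7.10
= 296.32 mOsm/kg ≈ 296.3 mOsm/kg
Osmolar gap = measured − calculated = 321 − 296.3 = 24.7 mOsm/kg

24.7 mOsm/kg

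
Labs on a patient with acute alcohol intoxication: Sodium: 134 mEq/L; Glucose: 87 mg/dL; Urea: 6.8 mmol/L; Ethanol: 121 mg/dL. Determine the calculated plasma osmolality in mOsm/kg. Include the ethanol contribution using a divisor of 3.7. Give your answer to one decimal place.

Calculated osmolality = 2·Na + glucose/18 + urea + ethanol/3.7
= 2·134 + 87/18 + 6.8 + 121/3.7
= 268 + 4.83 + 6.80 + 32.70
= 312.33 mOsm/kg

312.3 mOsm/kg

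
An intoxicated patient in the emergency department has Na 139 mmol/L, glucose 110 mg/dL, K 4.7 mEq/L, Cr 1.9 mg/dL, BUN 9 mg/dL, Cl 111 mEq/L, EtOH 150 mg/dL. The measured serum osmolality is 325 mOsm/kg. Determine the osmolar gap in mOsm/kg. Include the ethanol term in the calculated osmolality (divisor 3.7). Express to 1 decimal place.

Calculated osmolality = 2·Na + glucose/18 + BUN/2.8 + ethanol/3.7
= 2·139 + 110/18 + 9/2.8 + 150/3.7
= 278 + 6.11 + 3.21 + 40.54
= 327.86 mOsm/kg ≈ 327.9 mOsm/kg
Osmolar gap = measured − calculated = 325 − 327.9 = -2.9 mOsm/kg

-2.9 mOsm/kg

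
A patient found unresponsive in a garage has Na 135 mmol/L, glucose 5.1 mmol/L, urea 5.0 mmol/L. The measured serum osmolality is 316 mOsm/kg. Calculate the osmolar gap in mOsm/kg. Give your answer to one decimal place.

Calculated osmolality = 2·Na + glucose + urea
= 2·135 + 5.1 + 5
= 270 + 5.10 + 5
= 280.1 mOsm/kg ≈ 280.1 mOsm/kg
Osmolar gap = measured − calculated = 316 − 280.1 = 35.9 mOsm/kg

35.9 mOsm/kg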